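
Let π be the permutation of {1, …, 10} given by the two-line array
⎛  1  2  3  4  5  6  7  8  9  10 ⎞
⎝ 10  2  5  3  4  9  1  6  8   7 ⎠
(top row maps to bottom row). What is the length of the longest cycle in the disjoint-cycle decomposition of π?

Decomposing into disjoint cycles gives (1 10 7)(3 5 4)(6 9 8); the longest has length 3.

3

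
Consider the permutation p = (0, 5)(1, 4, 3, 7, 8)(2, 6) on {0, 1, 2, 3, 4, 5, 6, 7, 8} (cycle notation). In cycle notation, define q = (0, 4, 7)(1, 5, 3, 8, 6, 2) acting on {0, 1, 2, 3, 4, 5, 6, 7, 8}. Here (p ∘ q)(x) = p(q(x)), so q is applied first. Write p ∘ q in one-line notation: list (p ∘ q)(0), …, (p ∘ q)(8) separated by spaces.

3 0 4 1 8 7 6 5 2

For each element, apply q then p: 0 → 4 → 3; 1 → 5 → 0; 2 → 1 → 4; 3 → 8 → 1; 4 → 7 → 8; 5 → 3 → 7; 6 → 2 → 6; 7 → 0 → 5; 8 → 6 → 2.
Collecting the images, p ∘ q = [3 0 4 1 8 7 6 5 2].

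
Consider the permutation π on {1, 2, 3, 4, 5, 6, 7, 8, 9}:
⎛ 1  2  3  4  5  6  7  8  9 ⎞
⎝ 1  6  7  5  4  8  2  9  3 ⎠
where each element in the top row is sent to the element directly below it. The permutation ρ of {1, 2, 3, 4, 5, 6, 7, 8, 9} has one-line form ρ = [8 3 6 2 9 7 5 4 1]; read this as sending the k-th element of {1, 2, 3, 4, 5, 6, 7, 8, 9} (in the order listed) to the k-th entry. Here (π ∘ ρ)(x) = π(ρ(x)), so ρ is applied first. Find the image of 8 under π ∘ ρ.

5

(π ∘ ρ)(8) = π(ρ(8)). ρ(8) = 4, then π(4) = 5. So (π ∘ ρ)(8) = 5.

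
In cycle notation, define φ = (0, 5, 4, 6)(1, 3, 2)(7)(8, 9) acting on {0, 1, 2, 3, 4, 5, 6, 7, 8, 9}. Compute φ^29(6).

6 lies in the 4-cycle (0, 5, 4, 6).
On a 4-cycle, φ^4 is the identity, so φ^29 = φ^1 there (29 ≡ 1 mod 4).
Advancing 1 step from 6: 6 → 0.

0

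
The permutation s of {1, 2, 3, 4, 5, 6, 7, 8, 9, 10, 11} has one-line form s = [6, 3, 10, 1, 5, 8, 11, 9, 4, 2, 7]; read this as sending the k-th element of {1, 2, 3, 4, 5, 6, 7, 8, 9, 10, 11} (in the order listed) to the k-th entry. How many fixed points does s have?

1

The fixed points (elements with s(x) = x) are {5}, so there is 1.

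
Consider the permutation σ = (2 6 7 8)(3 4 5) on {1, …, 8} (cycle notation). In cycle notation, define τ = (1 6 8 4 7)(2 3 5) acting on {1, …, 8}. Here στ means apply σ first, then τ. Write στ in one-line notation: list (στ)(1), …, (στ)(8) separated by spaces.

6 8 7 2 5 1 4 3

(στ)(x) = τ(σ(x)). Computing each image: τ(σ(1)) = τ(1) = 6, τ(σ(2)) = τ(6) = 8, τ(σ(3)) = τ(4) = 7, τ(σ(4)) = τ(5) = 2, τ(σ(5)) = τ(3) = 5, τ(σ(6)) = τ(7) = 1, τ(σ(7)) = τ(8) = 4, τ(σ(8)) = τ(2) = 3.
Hence στ = [6 8 7 2 5 1 4 3].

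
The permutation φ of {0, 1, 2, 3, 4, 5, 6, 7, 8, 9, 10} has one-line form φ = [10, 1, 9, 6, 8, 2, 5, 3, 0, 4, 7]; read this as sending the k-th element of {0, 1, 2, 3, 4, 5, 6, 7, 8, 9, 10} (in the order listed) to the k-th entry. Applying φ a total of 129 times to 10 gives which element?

0

Tracing 10 → 7 → … returns to 10 after 10 steps, so 10 lies in a 10-cycle (0 10 7 3 6 5 2 9 4 8).
Powers repeat with period 10 on this cycle, and 129 mod 10 = 9, so φ^129(10) = φ^9(10).
Stepping 9 places around the cycle: 10 → 7 → 3 → 6 → 5 → 2 → 9 → 4 → 8 → 0.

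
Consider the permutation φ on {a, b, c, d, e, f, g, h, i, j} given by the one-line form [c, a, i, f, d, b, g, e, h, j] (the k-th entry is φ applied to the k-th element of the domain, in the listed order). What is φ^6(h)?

Tracing h → e → … returns to h after 8 steps, so h lies in an 8-cycle (a, c, i, h, e, d, f, b).
Advancing 6 steps from h: h → e → d → f → b → a → c.

c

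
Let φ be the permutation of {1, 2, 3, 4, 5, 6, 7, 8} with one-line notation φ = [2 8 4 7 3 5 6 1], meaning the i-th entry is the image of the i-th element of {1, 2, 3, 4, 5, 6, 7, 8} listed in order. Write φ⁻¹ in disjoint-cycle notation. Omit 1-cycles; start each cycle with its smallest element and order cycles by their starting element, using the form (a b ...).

First write φ in disjoint cycles: (1 2 8)(3 4 7 6 5).
Reversing each cycle (and rotating so the smallest element leads) gives φ⁻¹ = (1 8 2)(3 5 6 7 4).

(1 8 2)(3 5 6 7 4)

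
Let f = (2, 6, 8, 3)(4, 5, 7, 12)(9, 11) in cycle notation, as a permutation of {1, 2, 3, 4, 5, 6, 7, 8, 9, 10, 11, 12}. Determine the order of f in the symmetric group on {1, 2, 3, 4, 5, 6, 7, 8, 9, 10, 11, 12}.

The cycle type of f is (4, 4, 2, 1, 1).
Since disjoint cycles commute, ord(f) = lcm(4, 4, 2) = 4.

4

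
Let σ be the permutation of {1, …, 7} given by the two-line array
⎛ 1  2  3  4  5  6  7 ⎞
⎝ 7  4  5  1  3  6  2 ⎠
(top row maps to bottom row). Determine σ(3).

5

The entry below 3 in the array is 5, so σ(3) = 5.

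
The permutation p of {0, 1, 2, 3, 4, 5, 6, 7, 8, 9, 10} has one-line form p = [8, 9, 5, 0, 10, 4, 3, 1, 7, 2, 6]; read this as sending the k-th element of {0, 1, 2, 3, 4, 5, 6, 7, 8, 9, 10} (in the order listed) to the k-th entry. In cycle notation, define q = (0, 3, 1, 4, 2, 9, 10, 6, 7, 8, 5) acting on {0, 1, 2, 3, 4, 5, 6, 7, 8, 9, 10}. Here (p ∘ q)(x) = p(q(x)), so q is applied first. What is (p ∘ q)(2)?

First apply q: q(2) = 9, then p(9) = 2. Thus (p ∘ q)(2) = 2.

2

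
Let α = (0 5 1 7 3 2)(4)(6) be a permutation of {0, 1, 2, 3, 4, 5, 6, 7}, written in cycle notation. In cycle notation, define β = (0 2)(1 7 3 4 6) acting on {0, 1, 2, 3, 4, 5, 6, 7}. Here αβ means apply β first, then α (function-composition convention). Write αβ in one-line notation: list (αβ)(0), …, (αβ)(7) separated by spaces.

0 3 5 4 6 1 7 2

Chase each element through β then α: 0 → 2 → 0; 1 → 7 → 3; 2 → 0 → 5; 3 → 4 → 4; 4 → 6 → 6; 5 → 5 → 1; 6 → 1 → 7; 7 → 3 → 2.
So αβ in one-line form is 0 3 5 4 6 1 7 2.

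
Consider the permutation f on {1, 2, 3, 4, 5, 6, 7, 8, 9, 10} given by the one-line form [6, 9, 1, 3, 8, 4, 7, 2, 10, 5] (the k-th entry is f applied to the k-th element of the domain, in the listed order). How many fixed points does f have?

The fixed points (elements with f(x) = x) are {7}, so there is 1.

1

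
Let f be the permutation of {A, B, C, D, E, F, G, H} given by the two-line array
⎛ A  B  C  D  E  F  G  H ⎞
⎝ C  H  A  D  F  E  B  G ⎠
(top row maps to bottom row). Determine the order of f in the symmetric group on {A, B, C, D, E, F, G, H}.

6

Writing f as disjoint cycles, the cycle lengths are 3, 2, 2, 1.
Since disjoint cycles commute, ord(f) = lcm(3, 2, 2) = 6.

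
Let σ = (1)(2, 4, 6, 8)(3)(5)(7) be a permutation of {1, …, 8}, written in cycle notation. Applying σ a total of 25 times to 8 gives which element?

8 lies in the 4-cycle (2, 4, 6, 8).
Powers repeat with period 4 on this cycle, and 25 mod 4 = 1, so σ^25(8) = σ^1(8).
Advancing 1 step from 8: 8 → 2.

2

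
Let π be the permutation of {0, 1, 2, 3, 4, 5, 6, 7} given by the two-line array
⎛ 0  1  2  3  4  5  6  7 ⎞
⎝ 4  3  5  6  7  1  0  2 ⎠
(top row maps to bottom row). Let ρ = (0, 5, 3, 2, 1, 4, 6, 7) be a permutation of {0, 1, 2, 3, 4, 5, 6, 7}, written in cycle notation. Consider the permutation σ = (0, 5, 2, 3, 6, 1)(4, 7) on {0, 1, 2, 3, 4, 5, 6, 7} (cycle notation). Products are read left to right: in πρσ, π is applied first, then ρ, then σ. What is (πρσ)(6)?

2

Apply the permutations in order: π(6) = 0, then ρ(0) = 5, then σ(5) = 2. So (πρσ)(6) = 2.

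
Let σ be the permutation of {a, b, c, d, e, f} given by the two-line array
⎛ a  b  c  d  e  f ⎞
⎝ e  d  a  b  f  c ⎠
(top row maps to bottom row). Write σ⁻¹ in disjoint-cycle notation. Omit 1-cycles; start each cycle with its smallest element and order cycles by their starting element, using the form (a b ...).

The cycle decomposition of σ is (a e f c)(b d).
Reversing each cycle (and rotating so the smallest element leads) gives σ⁻¹ = (a c f e)(b d).

(a c f e)(b d)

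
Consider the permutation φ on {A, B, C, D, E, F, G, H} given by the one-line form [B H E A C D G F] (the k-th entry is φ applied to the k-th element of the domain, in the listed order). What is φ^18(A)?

Tracing A → B → … returns to A after 5 steps, so A lies in a 5-cycle (A, B, H, F, D).
Powers repeat with period 5 on this cycle, and 18 mod 5 = 3, so φ^18(A) = φ^3(A).
Advancing 3 steps from A: A → B → H → F.

F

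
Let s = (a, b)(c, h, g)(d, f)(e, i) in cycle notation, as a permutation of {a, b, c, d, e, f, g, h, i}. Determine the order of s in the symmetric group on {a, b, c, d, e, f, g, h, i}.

6

The cycle type of s is (3, 2, 2, 2).
The order is lcm(3, 2, 2, 2) = 6.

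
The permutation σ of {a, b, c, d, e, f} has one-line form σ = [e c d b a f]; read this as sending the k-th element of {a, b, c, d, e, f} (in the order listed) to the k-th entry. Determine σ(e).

e is element number 5 of the domain, and entry number 5 of the one-line form is a, so σ(e) = a.

a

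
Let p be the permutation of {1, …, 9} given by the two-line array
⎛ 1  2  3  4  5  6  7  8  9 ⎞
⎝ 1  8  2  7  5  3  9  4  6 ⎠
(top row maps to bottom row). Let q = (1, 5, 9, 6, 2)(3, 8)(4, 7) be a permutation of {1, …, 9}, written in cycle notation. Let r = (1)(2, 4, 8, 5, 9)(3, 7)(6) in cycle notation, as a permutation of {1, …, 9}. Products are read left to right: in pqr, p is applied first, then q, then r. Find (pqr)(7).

6

Chase 7: p(7) = 9; q(9) = 6; r(6) = 6. Hence (pqr)(7) = 6.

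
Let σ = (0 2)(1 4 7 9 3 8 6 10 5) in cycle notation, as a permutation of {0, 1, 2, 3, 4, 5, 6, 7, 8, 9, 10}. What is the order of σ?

18

The cycle type of σ is (9, 2).
Since disjoint cycles commute, ord(σ) = lcm(9, 2) = 18.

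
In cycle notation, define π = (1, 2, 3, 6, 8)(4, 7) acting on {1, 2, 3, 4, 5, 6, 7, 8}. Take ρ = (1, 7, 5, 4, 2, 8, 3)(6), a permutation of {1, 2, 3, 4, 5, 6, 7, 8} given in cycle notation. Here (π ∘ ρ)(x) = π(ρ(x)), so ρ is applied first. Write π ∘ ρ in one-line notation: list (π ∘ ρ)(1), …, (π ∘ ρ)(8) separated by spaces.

4 1 2 3 7 8 5 6

(π ∘ ρ)(x) = π(ρ(x)). Computing each image: π(ρ(1)) = π(7) = 4, π(ρ(2)) = π(8) = 1, π(ρ(3)) = π(1) = 2, π(ρ(4)) = π(2) = 3, π(ρ(5)) = π(4) = 7, π(ρ(6)) = π(6) = 8, π(ρ(7)) = π(5) = 5, π(ρ(8)) = π(3) = 6.
Hence π ∘ ρ = [4 1 2 3 7 8 5 6].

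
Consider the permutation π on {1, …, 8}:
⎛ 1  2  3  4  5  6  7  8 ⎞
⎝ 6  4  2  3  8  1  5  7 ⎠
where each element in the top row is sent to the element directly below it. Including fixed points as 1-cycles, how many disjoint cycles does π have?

3

The cycle decomposition is (1 6)(2 4 3)(5 8 7), which has 3 cycles (counting 1-cycles).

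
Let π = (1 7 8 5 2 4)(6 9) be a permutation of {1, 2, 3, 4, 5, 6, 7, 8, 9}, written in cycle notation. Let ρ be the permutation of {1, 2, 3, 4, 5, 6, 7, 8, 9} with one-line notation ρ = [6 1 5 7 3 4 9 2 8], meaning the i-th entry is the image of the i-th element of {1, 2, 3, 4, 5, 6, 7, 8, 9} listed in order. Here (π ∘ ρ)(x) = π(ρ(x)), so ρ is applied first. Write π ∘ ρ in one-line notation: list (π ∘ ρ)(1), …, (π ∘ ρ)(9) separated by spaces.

9 7 2 8 3 1 6 4 5

(π ∘ ρ)(x) = π(ρ(x)). Computing each image: π(ρ(1)) = π(6) = 9, π(ρ(2)) = π(1) = 7, π(ρ(3)) = π(5) = 2, π(ρ(4)) = π(7) = 8, π(ρ(5)) = π(3) = 3, π(ρ(6)) = π(4) = 1, π(ρ(7)) = π(9) = 6, π(ρ(8)) = π(2) = 4, π(ρ(9)) = π(8) = 5.
Hence π ∘ ρ = [9 7 2 8 3 1 6 4 5].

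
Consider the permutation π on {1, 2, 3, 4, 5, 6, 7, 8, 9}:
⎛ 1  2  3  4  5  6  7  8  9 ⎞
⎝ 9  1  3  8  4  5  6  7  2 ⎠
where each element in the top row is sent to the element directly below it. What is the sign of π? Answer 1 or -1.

1

In disjoint-cycle form the cycle lengths are 5, 3, 1.
A cycle is odd iff its length is even; π has 0 even-length cycles, so sgn(π) = (−1)^0 and π is even.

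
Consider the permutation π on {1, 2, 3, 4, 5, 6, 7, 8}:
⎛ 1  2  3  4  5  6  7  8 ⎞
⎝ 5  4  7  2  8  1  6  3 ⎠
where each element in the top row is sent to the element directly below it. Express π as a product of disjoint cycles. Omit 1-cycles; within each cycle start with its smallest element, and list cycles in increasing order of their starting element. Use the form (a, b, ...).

From 1: 1 → 5 → 8 → 3 → 7 → 6 → 1, closing the cycle (1, 5, 8, 3, 7, 6).
Repeating from the next unused element and collecting all non-trivial cycles gives (1, 5, 8, 3, 7, 6)(2, 4).

(1, 5, 8, 3, 7, 6)(2, 4)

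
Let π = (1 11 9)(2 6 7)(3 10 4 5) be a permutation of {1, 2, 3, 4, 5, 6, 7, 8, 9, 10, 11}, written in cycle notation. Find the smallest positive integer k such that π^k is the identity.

12

The cycle type of π is (4, 3, 3, 1).
The order is lcm(4, 3, 3) = 12.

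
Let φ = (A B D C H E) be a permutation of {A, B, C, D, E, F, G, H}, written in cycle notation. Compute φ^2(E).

E lies in the 6-cycle (A B D C H E).
Advancing 2 steps from E: E → A → B.

B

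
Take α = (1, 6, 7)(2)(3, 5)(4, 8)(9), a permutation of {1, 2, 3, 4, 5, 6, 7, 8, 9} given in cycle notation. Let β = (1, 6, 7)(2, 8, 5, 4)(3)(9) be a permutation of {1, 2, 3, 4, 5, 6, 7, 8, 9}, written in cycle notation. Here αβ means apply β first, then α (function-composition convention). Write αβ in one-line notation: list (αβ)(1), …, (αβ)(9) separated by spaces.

(αβ)(x) = α(β(x)). Computing each image: α(β(1)) = α(6) = 7, α(β(2)) = α(8) = 4, α(β(3)) = α(3) = 5, α(β(4)) = α(2) = 2, α(β(5)) = α(4) = 8, α(β(6)) = α(7) = 1, α(β(7)) = α(1) = 6, α(β(8)) = α(5) = 3, α(β(9)) = α(9) = 9.
Hence αβ = [7 4 5 2 8 1 6 3 9].

7 4 5 2 8 1 6 3 9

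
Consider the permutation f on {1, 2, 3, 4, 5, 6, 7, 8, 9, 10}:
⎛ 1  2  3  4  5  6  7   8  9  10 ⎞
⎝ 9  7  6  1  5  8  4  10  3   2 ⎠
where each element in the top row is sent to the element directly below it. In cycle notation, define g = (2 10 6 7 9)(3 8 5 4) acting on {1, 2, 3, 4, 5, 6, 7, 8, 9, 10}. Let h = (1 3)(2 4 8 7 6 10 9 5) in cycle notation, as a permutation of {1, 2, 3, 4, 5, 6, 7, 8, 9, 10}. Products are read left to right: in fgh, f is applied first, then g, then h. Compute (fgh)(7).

Apply the permutations in order: f(7) = 4, then g(4) = 3, then h(3) = 1. So (fgh)(7) = 1.

1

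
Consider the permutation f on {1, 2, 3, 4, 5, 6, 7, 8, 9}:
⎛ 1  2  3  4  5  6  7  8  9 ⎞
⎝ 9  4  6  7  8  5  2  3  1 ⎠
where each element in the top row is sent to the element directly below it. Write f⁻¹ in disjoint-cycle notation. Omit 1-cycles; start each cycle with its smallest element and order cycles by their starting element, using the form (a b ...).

The cycle decomposition of f is (1 9)(2 4 7)(3 6 5 8).
Reversing each cycle (and rotating so the smallest element leads) gives f⁻¹ = (1 9)(2 7 4)(3 8 5 6).

(1 9)(2 7 4)(3 8 5 6)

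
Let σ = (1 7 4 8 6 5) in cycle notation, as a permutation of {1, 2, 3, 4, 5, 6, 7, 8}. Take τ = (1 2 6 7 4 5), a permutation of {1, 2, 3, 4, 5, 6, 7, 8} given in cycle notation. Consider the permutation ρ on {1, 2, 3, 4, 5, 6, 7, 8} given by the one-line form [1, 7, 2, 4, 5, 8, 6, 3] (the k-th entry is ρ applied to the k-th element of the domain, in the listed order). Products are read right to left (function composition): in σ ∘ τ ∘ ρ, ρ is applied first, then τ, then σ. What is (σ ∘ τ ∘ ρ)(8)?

(σ ∘ τ ∘ ρ)(8) = σ(τ(ρ(8))). ρ(8) = 3, then τ(3) = 3, then σ(3) = 3, so the result is 3.

3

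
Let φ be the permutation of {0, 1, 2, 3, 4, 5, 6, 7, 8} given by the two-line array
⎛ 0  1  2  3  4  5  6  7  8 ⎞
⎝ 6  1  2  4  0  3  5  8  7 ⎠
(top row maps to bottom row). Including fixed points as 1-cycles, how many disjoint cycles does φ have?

The cycle decomposition is (0 6 5 3 4)(1)(2)(7 8), which has 4 cycles (counting 1-cycles).

4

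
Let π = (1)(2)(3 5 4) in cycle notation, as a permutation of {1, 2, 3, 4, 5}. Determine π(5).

In the cycle (3 5 4), 5 is followed by 4, so π(5) = 4.

4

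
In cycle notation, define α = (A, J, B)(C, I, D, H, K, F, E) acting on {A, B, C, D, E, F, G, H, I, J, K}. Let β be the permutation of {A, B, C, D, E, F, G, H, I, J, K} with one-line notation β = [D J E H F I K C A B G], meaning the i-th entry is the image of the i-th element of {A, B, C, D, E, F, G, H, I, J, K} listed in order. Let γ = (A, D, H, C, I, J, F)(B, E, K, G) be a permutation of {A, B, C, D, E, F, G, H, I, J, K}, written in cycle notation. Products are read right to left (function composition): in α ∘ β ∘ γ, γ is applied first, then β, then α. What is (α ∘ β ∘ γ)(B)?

Apply the permutations in order: γ(B) = E, then β(E) = F, then α(F) = E. So (α ∘ β ∘ γ)(B) = E.

E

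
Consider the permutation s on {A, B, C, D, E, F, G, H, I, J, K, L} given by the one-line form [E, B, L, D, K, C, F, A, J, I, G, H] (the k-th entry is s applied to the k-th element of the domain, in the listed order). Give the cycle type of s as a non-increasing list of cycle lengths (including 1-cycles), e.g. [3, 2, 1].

[8, 2, 1, 1]

The disjoint cycles are (A, E, K, G, F, C, L, H)(B)(D)(I, J), with lengths 8, 2, 1, 1 in non-increasing order.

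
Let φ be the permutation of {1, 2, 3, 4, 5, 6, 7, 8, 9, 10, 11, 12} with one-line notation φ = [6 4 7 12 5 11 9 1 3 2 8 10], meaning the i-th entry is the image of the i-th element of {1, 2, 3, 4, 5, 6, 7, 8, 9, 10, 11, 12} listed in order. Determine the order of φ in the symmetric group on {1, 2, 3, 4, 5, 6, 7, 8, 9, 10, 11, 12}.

12

The disjoint-cycle form of φ has cycle lengths 4, 4, 3, 1.
Since disjoint cycles commute, ord(φ) = lcm(4, 4, 3) = 12.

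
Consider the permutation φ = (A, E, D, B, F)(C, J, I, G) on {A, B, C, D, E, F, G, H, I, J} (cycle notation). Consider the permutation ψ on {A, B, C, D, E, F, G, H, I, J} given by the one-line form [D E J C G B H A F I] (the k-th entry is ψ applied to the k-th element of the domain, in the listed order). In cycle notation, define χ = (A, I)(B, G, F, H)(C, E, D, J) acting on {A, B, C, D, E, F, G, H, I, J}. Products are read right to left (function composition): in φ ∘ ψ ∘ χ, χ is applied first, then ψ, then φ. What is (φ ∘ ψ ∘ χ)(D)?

(φ ∘ ψ ∘ χ)(D) = φ(ψ(χ(D))). χ(D) = J, then ψ(J) = I, then φ(I) = G, so the result is G.

G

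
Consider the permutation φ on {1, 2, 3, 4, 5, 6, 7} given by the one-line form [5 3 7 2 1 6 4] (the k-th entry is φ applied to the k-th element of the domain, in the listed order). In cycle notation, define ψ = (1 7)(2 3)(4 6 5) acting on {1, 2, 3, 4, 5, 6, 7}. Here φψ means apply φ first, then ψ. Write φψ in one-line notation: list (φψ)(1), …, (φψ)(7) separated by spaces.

4 2 1 3 7 5 6

For each element, apply φ then ψ: 1 → 5 → 4; 2 → 3 → 2; 3 → 7 → 1; 4 → 2 → 3; 5 → 1 → 7; 6 → 6 → 5; 7 → 4 → 6.
So φψ in one-line form is 4 2 1 3 7 5 6.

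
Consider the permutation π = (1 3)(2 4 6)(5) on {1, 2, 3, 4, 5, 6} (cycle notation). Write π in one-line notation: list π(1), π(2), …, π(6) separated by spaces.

3 4 1 6 5 2

Each element maps to the next entry in its cycle (wrapping to the front): 1↦3, 2↦4, 3↦1, 4↦6, 5↦5, 6↦2.
Listing these in domain order gives 3 4 1 6 5 2.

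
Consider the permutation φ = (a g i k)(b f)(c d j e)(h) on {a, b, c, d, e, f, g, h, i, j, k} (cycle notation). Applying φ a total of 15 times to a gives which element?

k

a lies in the 4-cycle (a g i k).
Powers repeat with period 4 on this cycle, and 15 mod 4 = 3, so φ^15(a) = φ^3(a).
Advancing 3 steps from a: a → g → i → k.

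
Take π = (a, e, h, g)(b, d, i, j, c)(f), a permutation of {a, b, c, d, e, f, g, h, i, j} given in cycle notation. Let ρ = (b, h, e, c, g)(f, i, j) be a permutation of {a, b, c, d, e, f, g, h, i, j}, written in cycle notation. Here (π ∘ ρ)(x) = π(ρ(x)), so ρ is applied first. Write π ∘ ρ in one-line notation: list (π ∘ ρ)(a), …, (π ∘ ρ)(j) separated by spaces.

(π ∘ ρ)(x) = π(ρ(x)). Computing each image: π(ρ(a)) = π(a) = e, π(ρ(b)) = π(h) = g, π(ρ(c)) = π(g) = a, π(ρ(d)) = π(d) = i, π(ρ(e)) = π(c) = b, π(ρ(f)) = π(i) = j, π(ρ(g)) = π(b) = d, π(ρ(h)) = π(e) = h, π(ρ(i)) = π(j) = c, π(ρ(j)) = π(f) = f.
Hence π ∘ ρ = [e g a i b j d h c f].

e g a i b j d h c f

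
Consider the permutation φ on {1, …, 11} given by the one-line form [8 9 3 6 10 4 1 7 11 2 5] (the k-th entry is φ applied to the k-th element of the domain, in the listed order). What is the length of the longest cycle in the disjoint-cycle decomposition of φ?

5

Decomposing into disjoint cycles gives (1 8 7)(2 9 11 5 10)(4 6); the longest has length 5.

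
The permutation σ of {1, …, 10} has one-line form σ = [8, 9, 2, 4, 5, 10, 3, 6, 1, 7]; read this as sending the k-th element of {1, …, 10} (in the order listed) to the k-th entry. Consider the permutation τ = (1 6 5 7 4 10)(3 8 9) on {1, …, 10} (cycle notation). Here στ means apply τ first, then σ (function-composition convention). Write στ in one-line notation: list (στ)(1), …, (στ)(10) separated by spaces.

10 9 6 7 3 5 4 1 2 8

(στ)(x) = σ(τ(x)). Computing each image: σ(τ(1)) = σ(6) = 10, σ(τ(2)) = σ(2) = 9, σ(τ(3)) = σ(8) = 6, σ(τ(4)) = σ(10) = 7, σ(τ(5)) = σ(7) = 3, σ(τ(6)) = σ(5) = 5, σ(τ(7)) = σ(4) = 4, σ(τ(8)) = σ(9) = 1, σ(τ(9)) = σ(3) = 2, σ(τ(10)) = σ(1) = 8.
Hence στ = [10 9 6 7 3 5 4 1 2 8].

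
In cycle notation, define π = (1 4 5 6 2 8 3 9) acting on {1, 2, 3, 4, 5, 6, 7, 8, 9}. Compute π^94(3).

2

3 lies in the 8-cycle (1 4 5 6 2 8 3 9).
On an 8-cycle, π^8 is the identity, so π^94 = π^6 there (94 ≡ 6 mod 8).
Stepping 6 places around the cycle: 3 → 9 → 1 → 4 → 5 → 6 → 2.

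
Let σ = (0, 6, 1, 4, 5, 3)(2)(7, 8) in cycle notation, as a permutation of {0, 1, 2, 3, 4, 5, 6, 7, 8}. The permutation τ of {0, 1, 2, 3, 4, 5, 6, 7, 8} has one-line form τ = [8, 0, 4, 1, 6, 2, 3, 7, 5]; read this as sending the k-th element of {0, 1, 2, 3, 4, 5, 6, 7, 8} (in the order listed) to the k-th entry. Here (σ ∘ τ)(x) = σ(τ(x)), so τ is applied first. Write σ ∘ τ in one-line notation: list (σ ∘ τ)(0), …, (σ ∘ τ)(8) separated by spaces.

7 6 5 4 1 2 0 8 3

For each element, apply τ then σ: 0 → 8 → 7; 1 → 0 → 6; 2 → 4 → 5; 3 → 1 → 4; 4 → 6 → 1; 5 → 2 → 2; 6 → 3 → 0; 7 → 7 → 8; 8 → 5 → 3.
So σ ∘ τ in one-line form is 7 6 5 4 1 2 0 8 3.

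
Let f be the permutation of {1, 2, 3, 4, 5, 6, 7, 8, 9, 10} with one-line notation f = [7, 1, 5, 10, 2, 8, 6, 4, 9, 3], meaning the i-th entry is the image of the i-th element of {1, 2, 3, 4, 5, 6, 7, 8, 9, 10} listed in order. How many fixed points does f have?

1

The fixed points (elements with f(x) = x) are {9}, so there is 1.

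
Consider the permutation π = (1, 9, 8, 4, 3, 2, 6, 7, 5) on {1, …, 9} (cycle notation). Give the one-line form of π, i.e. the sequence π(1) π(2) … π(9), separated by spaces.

9 6 2 3 1 7 5 4 8

Image by image: 1→9, 2→6, 3→2, 4→3, 5→1, 6→7, 7→5, 8→4, 9→8.
So the one-line form is 9 6 2 3 1 7 5 4 8.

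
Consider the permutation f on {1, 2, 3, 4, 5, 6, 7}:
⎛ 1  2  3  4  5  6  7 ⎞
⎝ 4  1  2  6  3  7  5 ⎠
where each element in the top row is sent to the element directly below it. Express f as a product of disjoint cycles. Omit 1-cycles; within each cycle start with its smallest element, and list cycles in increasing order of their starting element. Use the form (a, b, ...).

From 1: 1 → 4 → 6 → 7 → 5 → 3 → 2 → 1, closing the cycle (1, 4, 6, 7, 5, 3, 2).
Repeating from the next unused element and collecting all non-trivial cycles gives (1, 4, 6, 7, 5, 3, 2).

(1, 4, 6, 7, 5, 3, 2)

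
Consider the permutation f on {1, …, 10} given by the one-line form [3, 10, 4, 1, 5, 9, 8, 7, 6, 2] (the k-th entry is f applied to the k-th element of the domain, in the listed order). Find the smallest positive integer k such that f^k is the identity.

6

Decomposing into disjoint cycles gives cycle lengths 3, 2, 2, 2, 1.
The order of f is the least common multiple of its cycle lengths: lcm(3, 2, 2, 2) = 6.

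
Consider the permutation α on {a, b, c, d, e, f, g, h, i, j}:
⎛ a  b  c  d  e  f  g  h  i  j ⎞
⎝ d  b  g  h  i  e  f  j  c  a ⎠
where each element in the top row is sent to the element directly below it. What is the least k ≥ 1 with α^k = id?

Decomposing into disjoint cycles gives cycle lengths 5, 4, 1.
Since disjoint cycles commute, ord(α) = lcm(5, 4) = 20.

20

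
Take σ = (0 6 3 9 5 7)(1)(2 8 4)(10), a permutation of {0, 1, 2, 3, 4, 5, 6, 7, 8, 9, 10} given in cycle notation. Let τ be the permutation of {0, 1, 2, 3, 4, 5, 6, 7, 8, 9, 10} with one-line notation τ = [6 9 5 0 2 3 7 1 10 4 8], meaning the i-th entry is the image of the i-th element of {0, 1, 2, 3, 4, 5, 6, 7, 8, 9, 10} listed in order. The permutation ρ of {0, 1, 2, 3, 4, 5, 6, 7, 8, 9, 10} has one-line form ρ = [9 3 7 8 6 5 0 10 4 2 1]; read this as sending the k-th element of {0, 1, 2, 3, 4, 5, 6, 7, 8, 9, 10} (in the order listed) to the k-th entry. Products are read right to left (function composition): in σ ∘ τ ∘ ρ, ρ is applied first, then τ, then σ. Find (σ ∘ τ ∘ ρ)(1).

6

Apply the permutations in order: ρ(1) = 3, then τ(3) = 0, then σ(0) = 6. So (σ ∘ τ ∘ ρ)(1) = 6.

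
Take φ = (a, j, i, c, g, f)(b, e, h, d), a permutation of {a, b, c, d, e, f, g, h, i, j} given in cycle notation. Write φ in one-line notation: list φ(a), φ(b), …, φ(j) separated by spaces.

j e g b h a f d c i

Each element maps to the next entry in its cycle (wrapping to the front): a→j, b→e, c→g, d→b, e→h, f→a, g→f, h→d, i→c, j→i.
Listing these in domain order gives j e g b h a f d c i.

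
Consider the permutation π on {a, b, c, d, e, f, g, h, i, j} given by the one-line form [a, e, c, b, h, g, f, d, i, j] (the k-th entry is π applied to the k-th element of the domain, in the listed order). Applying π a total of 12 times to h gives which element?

Tracing h → d → … returns to h after 4 steps, so h lies in a 4-cycle (b, e, h, d).
Powers repeat with period 4 on this cycle, and 12 mod 4 = 0, so π^12(h) = π^0(h).
So π^12(h) = h.

h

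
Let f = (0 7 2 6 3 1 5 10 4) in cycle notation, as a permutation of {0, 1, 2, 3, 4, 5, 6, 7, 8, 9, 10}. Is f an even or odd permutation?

The cycle lengths are 9, 1, 1.
A cycle of length ℓ contributes ℓ−1 transpositions, so f is a product of 8 transpositions — even.

even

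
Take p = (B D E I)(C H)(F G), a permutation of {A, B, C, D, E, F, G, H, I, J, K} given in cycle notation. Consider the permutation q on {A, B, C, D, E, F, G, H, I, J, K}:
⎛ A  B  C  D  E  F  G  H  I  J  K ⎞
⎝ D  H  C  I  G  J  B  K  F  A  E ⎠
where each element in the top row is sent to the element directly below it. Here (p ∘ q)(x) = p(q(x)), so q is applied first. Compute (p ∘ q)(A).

q(A) = D, then p(D) = E; composing gives (p ∘ q)(A) = E.

E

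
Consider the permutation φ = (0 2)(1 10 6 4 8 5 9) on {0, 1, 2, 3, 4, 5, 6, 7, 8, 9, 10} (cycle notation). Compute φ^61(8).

6

8 lies in the 7-cycle (1 10 6 4 8 5 9).
Since the cycle has length 7, φ^61 acts on it the same as φ^5 (61 mod 7 = 5).
Advancing 5 steps from 8: 8 → 5 → 9 → 1 → 10 → 6.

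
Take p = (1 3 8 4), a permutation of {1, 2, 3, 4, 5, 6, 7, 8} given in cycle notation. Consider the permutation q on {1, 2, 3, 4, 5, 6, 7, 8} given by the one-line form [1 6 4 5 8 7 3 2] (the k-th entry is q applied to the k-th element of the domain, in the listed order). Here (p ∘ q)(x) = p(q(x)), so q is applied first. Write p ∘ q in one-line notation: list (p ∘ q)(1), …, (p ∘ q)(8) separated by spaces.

For each element, apply q then p: 1 → 1 → 3; 2 → 6 → 6; 3 → 4 → 1; 4 → 5 → 5; 5 → 8 → 4; 6 → 7 → 7; 7 → 3 → 8; 8 → 2 → 2.
So p ∘ q in one-line form is 3 6 1 5 4 7 8 2.

3 6 1 5 4 7 8 2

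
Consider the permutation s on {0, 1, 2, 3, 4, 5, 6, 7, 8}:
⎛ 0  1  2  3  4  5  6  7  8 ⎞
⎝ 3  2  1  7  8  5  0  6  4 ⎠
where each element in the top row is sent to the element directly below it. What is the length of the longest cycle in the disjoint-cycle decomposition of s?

4

Decomposing into disjoint cycles gives (0 3 7 6)(1 2)(4 8); the longest has length 4.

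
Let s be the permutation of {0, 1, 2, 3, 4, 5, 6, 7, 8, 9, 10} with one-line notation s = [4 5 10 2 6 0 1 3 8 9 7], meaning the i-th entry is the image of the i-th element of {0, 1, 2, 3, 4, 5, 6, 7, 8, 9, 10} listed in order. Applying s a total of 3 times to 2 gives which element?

Tracing 2 → 10 → … returns to 2 after 4 steps, so 2 lies in a 4-cycle (2 10 7 3).
Advancing 3 steps from 2: 2 → 10 → 7 → 3.

3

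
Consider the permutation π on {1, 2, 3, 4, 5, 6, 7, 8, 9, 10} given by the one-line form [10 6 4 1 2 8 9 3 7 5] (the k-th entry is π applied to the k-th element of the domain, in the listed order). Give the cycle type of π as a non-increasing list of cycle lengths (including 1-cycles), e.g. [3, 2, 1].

[8, 2]

The disjoint cycles are (1, 10, 5, 2, 6, 8, 3, 4)(7, 9), with lengths 8, 2 in non-increasing order.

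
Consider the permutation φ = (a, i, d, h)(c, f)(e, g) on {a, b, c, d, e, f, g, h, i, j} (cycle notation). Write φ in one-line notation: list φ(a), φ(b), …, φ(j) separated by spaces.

Each element maps to the next entry in its cycle (wrapping to the front): a↦i, b↦b, c↦f, d↦h, e↦g, f↦c, g↦e, h↦a, i↦d, j↦j.
So the one-line form is i b f h g c e a d j.

i b f h g c e a d j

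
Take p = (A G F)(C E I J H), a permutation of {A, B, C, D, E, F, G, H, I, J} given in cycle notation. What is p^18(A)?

A lies in the 3-cycle (A G F).
Since the cycle has length 3, p^18 acts on it the same as p^0 (18 mod 3 = 0).
So p^18(A) = A.

A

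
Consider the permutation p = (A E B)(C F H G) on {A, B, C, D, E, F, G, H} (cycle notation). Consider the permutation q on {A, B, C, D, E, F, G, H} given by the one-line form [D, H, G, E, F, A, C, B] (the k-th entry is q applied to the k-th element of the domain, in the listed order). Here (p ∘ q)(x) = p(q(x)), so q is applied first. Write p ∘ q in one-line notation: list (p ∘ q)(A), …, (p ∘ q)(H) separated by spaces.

(p ∘ q)(x) = p(q(x)). Computing each image: p(q(A)) = p(D) = D, p(q(B)) = p(H) = G, p(q(C)) = p(G) = C, p(q(D)) = p(E) = B, p(q(E)) = p(F) = H, p(q(F)) = p(A) = E, p(q(G)) = p(C) = F, p(q(H)) = p(B) = A.
Hence p ∘ q = [D G C B H E F A].

D G C B H E F A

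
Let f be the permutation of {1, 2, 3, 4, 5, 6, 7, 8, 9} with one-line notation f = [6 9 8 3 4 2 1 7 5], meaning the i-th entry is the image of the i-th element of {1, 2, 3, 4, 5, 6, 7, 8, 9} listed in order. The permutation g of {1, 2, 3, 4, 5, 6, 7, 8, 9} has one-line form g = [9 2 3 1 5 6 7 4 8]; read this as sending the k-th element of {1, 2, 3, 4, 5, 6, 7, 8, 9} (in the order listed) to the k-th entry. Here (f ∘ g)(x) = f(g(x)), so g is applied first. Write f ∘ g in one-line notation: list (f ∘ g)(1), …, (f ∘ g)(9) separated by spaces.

5 9 8 6 4 2 1 3 7

(f ∘ g)(x) = f(g(x)). Computing each image: f(g(1)) = f(9) = 5, f(g(2)) = f(2) = 9, f(g(3)) = f(3) = 8, f(g(4)) = f(1) = 6, f(g(5)) = f(5) = 4, f(g(6)) = f(6) = 2, f(g(7)) = f(7) = 1, f(g(8)) = f(4) = 3, f(g(9)) = f(8) = 7.
Hence f ∘ g = [5 9 8 6 4 2 1 3 7].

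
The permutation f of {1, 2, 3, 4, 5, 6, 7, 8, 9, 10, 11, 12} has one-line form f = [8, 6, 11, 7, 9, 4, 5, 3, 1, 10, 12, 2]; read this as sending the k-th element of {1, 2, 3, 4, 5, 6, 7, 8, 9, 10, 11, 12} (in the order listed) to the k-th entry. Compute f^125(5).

Tracing 5 → 9 → … returns to 5 after 11 steps, so 5 lies in an 11-cycle (1, 8, 3, 11, 12, 2, 6, 4, 7, 5, 9).
Since the cycle has length 11, f^125 acts on it the same as f^4 (125 mod 11 = 4).
Advancing 4 steps from 5: 5 → 9 → 1 → 8 → 3.

3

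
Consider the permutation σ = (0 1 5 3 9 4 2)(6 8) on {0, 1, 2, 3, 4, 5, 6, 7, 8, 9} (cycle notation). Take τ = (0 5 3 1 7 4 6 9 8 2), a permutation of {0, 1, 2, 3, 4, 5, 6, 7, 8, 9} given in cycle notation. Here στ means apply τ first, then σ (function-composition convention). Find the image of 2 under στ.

1

First apply τ: τ(2) = 0, then σ(0) = 1. Thus (στ)(2) = 1.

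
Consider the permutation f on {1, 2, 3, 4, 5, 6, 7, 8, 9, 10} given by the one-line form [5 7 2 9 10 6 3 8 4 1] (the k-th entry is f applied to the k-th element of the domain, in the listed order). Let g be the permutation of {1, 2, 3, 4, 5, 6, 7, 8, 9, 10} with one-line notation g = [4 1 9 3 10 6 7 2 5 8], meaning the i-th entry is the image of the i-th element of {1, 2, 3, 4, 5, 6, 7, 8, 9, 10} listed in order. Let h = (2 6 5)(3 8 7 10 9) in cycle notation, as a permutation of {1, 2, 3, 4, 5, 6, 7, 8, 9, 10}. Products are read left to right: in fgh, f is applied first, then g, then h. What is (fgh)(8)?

6

(fgh)(8) = h(g(f(8))). f(8) = 8, then g(8) = 2, then h(2) = 6, so the result is 6.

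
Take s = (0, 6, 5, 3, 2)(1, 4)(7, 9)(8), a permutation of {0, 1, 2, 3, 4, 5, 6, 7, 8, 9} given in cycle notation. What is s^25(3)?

3 lies in the 5-cycle (0, 6, 5, 3, 2).
Since the cycle has length 5, s^25 acts on it the same as s^0 (25 mod 5 = 0).
So s^25(3) = 3.

3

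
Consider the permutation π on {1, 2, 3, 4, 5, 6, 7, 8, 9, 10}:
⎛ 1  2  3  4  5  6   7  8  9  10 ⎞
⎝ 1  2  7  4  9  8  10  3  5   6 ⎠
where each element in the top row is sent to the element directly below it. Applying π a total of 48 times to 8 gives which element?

Tracing 8 → 3 → … returns to 8 after 5 steps, so 8 lies in a 5-cycle (3 7 10 6 8).
Powers repeat with period 5 on this cycle, and 48 mod 5 = 3, so π^48(8) = π^3(8).
Stepping 3 places around the cycle: 8 → 3 → 7 → 10.

10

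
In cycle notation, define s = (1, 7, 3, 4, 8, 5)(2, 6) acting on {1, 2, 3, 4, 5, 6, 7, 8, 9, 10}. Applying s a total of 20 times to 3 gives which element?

8

3 lies in the 6-cycle (1, 7, 3, 4, 8, 5).
Powers repeat with period 6 on this cycle, and 20 mod 6 = 2, so s^20(3) = s^2(3).
Stepping 2 places around the cycle: 3 → 4 → 8.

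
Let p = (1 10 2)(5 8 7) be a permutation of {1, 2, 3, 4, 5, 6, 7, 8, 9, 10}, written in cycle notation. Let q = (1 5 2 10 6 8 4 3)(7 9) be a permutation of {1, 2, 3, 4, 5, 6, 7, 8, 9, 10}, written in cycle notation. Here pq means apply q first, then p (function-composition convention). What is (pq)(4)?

3

q(4) = 3, then p(3) = 3; composing gives (pq)(4) = 3.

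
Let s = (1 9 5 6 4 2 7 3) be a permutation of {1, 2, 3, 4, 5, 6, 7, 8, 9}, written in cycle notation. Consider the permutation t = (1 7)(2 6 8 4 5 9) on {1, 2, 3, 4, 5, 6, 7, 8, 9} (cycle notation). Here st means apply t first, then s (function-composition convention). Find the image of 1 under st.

3

t(1) = 7, then s(7) = 3; composing gives (st)(1) = 3.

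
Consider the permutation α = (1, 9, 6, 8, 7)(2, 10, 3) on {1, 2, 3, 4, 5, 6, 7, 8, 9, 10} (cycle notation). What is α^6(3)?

3

3 lies in the 3-cycle (2, 10, 3).
Since the cycle has length 3, α^6 acts on it the same as α^0 (6 mod 3 = 0).
So α^6(3) = 3.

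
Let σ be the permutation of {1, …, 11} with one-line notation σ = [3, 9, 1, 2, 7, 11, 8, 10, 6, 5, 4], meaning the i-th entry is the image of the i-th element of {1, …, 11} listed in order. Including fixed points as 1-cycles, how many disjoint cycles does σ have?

The cycle decomposition is (1, 3)(2, 9, 6, 11, 4)(5, 7, 8, 10), which has 3 cycles (counting 1-cycles).

3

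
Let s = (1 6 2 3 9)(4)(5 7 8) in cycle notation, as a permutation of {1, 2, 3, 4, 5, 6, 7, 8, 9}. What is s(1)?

In the cycle (1 6 2 3 9), 1 is followed by 6, so s(1) = 6.

6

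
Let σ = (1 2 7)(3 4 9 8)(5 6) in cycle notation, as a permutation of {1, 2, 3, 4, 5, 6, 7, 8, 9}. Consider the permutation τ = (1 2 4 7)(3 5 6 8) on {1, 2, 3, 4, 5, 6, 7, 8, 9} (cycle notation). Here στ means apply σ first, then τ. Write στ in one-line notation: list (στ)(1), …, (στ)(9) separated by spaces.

4 1 7 9 8 6 2 5 3

Chase each element through σ then τ: 1 → 2 → 4; 2 → 7 → 1; 3 → 4 → 7; 4 → 9 → 9; 5 → 6 → 8; 6 → 5 → 6; 7 → 1 → 2; 8 → 3 → 5; 9 → 8 → 3.
So στ in one-line form is 4 1 7 9 8 6 2 5 3.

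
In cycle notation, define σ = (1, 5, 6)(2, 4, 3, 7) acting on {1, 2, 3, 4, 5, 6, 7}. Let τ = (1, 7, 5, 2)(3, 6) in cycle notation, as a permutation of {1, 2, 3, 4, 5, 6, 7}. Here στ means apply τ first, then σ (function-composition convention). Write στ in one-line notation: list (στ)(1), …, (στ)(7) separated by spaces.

2 5 1 3 4 7 6

Chase each element through τ then σ: 1 → 7 → 2; 2 → 1 → 5; 3 → 6 → 1; 4 → 4 → 3; 5 → 2 → 4; 6 → 3 → 7; 7 → 5 → 6.
Collecting the images, στ = [2 5 1 3 4 7 6].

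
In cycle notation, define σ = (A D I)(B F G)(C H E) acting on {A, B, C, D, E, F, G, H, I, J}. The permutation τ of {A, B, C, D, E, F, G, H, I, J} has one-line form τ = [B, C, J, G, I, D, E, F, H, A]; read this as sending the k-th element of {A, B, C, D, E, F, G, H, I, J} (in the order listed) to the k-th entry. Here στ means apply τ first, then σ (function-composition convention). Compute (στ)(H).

G

First apply τ: τ(H) = F, then σ(F) = G. Thus (στ)(H) = G.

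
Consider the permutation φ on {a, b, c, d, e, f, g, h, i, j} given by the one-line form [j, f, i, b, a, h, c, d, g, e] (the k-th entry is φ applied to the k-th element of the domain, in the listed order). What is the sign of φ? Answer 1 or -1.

In disjoint-cycle form the cycle lengths are 4, 3, 3.
A cycle of length ℓ contributes ℓ−1 transpositions, so φ is a product of 3 + 2 + 2 = 7 transpositions — odd.

-1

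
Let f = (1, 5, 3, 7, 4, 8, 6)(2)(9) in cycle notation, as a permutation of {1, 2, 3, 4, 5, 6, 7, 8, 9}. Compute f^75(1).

8

1 lies in the 7-cycle (1, 5, 3, 7, 4, 8, 6).
On a 7-cycle, f^7 is the identity, so f^75 = f^5 there (75 ≡ 5 mod 7).
Advancing 5 steps from 1: 1 → 5 → 3 → 7 → 4 → 8.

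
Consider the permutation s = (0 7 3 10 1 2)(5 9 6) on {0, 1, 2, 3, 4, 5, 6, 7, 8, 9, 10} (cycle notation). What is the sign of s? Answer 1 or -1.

The cycle lengths are 6, 3, 1, 1.
A cycle is odd iff its length is even; s has 1 even-length cycle, so sgn(s) = (−1)^1 and s is odd.

-1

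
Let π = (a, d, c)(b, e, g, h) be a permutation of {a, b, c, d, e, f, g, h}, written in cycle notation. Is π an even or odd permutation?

odd

The cycle lengths are 4, 3, 1.
A cycle is odd iff its length is even; π has 1 even-length cycle, so sgn(π) = (−1)^1 and π is odd.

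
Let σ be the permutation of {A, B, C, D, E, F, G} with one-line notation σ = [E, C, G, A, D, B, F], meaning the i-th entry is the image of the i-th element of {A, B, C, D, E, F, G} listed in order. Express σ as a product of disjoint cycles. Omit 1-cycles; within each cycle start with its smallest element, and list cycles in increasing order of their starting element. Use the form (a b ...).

Iterating σ from A gives A → E → D → A; that is the 3-cycle (A E D).
Repeating from the next unused element and collecting all non-trivial cycles gives (A E D)(B C G F).

(A E D)(B C G F)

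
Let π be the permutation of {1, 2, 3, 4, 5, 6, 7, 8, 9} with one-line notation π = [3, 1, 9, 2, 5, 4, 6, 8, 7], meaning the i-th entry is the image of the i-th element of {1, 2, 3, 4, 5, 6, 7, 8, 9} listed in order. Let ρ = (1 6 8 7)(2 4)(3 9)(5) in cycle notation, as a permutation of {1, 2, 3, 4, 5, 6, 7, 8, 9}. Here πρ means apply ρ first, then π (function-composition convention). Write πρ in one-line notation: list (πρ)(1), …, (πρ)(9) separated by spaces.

4 2 7 1 5 8 3 6 9

For each element, apply ρ then π: 1 → 6 → 4; 2 → 4 → 2; 3 → 9 → 7; 4 → 2 → 1; 5 → 5 → 5; 6 → 8 → 8; 7 → 1 → 3; 8 → 7 → 6; 9 → 3 → 9.
Collecting the images, πρ = [4 2 7 1 5 8 3 6 9].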